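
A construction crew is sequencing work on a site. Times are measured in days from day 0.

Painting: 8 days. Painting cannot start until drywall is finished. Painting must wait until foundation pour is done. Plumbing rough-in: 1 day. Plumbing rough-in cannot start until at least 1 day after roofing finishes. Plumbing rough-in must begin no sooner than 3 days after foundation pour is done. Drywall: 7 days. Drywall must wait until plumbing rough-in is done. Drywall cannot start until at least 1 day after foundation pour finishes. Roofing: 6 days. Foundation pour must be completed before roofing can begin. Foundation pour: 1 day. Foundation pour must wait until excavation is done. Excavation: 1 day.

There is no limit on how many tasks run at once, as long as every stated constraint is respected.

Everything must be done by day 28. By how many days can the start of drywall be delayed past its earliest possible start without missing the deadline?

Nothing blocks excavation, so it runs from day 0 to day 1.
After excavation (finishes day 1), foundation pour can start at day 1 and finishes at day 2.
Roofing cannot begin until foundation pour (finishes day 2). It runs from day 2 to 2 + 6 = day 8.
Plumbing rough-in has to wait for roofing (finishes day 8, plus 1-day gap → day 9); foundation pour (finishes day 2, plus 3-day gap → day 5). The latest of these is day 9, so plumbing rough-in runs day 9 to 9 + 1 = day 10.
Drywall has to wait for plumbing rough-in (finishes day 10); foundation pour (finishes day 2, plus 1-day gap → day 3). The latest of these is day 10, so drywall runs day 10 to 10 + 7 = day 17.

Working backward from the deadline:
Painting has no dependents, so it just needs to finish by day 28. Starting by 28 − 8 = day 20 achieves that.
Drywall feeds into painting (must start by day 20); so drywall must finish by day 20 and therefore start by day 13.
So drywall can start as early as day 10 and as late as day 13, giving 13 − 10 = 3 days of slack.

3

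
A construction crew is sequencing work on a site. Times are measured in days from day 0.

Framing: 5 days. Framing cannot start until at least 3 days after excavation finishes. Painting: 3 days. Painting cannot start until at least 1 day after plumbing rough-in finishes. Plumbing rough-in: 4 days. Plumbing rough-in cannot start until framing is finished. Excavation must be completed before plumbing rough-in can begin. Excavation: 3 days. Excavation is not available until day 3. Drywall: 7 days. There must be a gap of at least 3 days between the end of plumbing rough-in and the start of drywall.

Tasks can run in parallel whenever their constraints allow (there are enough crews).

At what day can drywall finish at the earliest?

After its own release at day 3, excavation can start at day 3 and finishes at day 6.
Framing cannot begin until excavation (finishes day 6, plus 3-day gap → day 9). It runs from day 9 to 9 + 5 = day 14.
Plumbing rough-in cannot start until framing (finishes day 14); excavation (finishes day 6). The controlling bound is day 14, so plumbing rough-in finishes at 14 + 4 = day 18.
Drywall waits on plumbing rough-in (finishes day 18, plus 3-day gap → day 21), so it starts at day 21 and finishes at 21 + 7 = day 28.

28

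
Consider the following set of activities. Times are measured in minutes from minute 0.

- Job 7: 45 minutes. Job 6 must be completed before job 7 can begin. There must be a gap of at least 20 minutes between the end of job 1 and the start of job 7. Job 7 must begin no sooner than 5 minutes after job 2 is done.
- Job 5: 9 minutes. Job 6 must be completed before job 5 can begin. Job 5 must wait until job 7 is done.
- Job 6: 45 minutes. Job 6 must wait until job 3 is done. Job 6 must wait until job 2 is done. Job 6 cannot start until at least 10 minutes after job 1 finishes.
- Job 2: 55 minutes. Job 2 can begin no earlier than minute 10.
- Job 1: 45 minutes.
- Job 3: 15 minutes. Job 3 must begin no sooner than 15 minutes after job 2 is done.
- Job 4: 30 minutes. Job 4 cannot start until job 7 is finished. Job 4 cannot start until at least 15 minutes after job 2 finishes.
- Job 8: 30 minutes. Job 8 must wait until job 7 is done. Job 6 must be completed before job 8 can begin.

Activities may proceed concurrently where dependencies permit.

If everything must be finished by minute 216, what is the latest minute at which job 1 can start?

Job 4 has no dependents, so it just needs to finish by minute 216. Starting by 216 − 30 = minute 186 achieves that.
To finish by minute 216, job 5 (duration 9) must start no later than minute 207.
To finish by minute 216, job 8 (duration 30) must start no later than minute 186.
Job 7 has several dependents: job 4 (must start by minute 186); job 5 (must start by minute 207); job 8 (must start by minute 186). The earliest of those limits is minute 186, so job 7 must start by 186 − 45 = minute 141.
Job 6 feeds job 5 (must start by minute 207); job 7 (must start by minute 141); job 8 (must start by minute 186). Taking the minimum, job 6 must finish by minute 141 and start by 141 − 45 = minute 96.
Job 1 feeds job 6 (must start by minute 96, minus 10-minute gap → minute 86); job 7 (must start by minute 141, minus 20-minute gap → minute 121). Taking the minimum, job 1 must finish by minute 86 and start by 86 − 45 = minute 41.

41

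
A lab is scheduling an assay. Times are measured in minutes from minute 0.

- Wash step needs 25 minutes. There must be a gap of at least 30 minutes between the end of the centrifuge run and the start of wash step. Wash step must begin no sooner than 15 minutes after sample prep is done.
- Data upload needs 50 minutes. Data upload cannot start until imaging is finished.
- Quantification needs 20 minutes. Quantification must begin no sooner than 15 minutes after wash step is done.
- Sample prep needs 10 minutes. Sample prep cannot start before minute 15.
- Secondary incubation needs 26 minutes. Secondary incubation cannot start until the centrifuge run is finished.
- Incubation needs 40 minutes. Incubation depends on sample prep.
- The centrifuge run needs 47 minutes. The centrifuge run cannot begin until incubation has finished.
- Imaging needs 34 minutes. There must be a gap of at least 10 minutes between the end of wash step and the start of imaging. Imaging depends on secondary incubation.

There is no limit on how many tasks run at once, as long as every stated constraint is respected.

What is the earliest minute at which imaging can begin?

After its own release at minute 15, sample prep can start at minute 15 and finishes at minute 25.
Incubation cannot begin until sample prep (finishes minute 25). It runs from minute 25 to 25 + 40 = minute 65.
The centrifuge run waits on incubation (finishes minute 65), so it starts at minute 65 and finishes at 65 + 47 = minute 112.
Secondary incubation cannot begin until the centrifuge run (finishes minute 112). It runs from minute 112 to 112 + 26 = minute 138.
For wash step: the centrifuge run (finishes minute 112, plus 30-minute gap → minute 142); sample prep (finishes minute 25, plus 15-minute gap → minute 40). Taking the maximum gives a start of minute 142, and it finishes at 142 + 25 = minute 167.
Imaging waits on wash step (finishes minute 167, plus 10-minute gap → minute 177); secondary incubation (finishes minute 138). The latest of these is minute 177, which is the earliest imaging can start.

177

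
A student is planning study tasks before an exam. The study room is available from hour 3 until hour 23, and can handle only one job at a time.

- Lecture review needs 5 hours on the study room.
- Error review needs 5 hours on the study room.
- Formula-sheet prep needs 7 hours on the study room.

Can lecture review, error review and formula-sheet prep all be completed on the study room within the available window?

Yes

The study room window is 23 − 3 = 20 hours.
Running back to back, the jobs need 5 + 5 + 7 = 17 hours on the study room.
Since 17 ≤ 20, they fit within the window.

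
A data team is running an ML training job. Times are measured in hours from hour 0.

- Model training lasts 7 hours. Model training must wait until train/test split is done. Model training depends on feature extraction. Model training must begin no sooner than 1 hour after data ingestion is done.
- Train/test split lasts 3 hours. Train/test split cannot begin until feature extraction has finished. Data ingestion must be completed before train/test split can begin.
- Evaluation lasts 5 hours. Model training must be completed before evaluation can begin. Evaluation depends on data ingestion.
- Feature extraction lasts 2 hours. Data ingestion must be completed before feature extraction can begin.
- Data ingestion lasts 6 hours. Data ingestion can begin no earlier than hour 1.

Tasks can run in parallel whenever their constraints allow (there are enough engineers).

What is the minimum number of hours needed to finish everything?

24

After its own release at hour 1, data ingestion can start at hour 1 and finishes at hour 7.
Feature extraction waits on data ingestion (finishes hour 7), so it starts at hour 7 and finishes at 7 + 2 = hour 9.
Train/test split needs all of feature extraction (finishes hour 9); data ingestion (finishes hour 7). That puts its earliest start at hour 9; it finishes at 9 + 3 = hour 12.
For model training: train/test split (finishes hour 12); feature extraction (finishes hour 9); data ingestion (finishes hour 7, plus 1-hour gap → hour 8). Taking the maximum gives a start of hour 12, and it finishes at 12 + 7 = hour 19.
Evaluation cannot start until model training (finishes hour 19); data ingestion (finishes hour 7). The controlling bound is hour 19, so evaluation finishes at 19 + 5 = hour 24.
All tasks are finished once the last one completes. Finish times: Data ingestion at 7, Feature extraction at 9, Train/test split at 12, Model training at 19, Evaluation at 24. The latest is hour 24.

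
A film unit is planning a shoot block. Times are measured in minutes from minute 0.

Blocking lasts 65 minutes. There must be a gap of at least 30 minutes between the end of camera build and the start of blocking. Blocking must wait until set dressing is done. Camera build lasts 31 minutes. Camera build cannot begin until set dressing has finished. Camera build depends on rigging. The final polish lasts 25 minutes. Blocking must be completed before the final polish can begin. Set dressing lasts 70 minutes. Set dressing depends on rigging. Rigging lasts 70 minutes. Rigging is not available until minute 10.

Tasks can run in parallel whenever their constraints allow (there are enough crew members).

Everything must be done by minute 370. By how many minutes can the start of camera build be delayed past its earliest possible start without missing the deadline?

Rigging cannot begin until its own release at minute 10. It runs from minute 10 to 10 + 70 = minute 80.
Set dressing cannot begin until rigging (finishes minute 80). It runs from minute 80 to 80 + 70 = minute 150.
Camera build cannot start until set dressing (finishes minute 150); rigging (finishes minute 80). The controlling bound is minute 150, so camera build finishes at 150 + 31 = minute 181.

Working backward from the deadline:
Nothing follows the final polish; the deadline of minute 370 is its only limit. It must start by 370 − 25 = minute 345.
Since the final polish (must start by minute 345) depends on it, blocking must finish by minute 345. Backing off its 65-minute duration gives a latest start of minute 280.
Camera build must finish before blocking (must start by minute 280, minus 30-minute gap → minute 250). With a 31-minute duration, camera build must start by 250 − 31 = minute 219.
So camera build can start as early as minute 150 and as late as minute 219, giving 219 − 150 = 69 minutes of slack.

69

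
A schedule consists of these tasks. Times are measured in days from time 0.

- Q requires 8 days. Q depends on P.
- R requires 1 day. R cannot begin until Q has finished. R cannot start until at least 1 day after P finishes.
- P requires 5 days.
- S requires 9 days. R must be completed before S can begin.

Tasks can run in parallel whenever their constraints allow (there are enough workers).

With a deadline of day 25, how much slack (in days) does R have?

2

P has no prerequisites, so it starts at day 0 and finishes at day 5.
Q cannot begin until P (finishes day 5). It runs from day 5 to 5 + 8 = day 13.
R needs all of Q (finishes day 13); P (finishes day 5, plus 1-day gap → day 6). That puts its earliest start at day 13; it finishes at 13 + 1 = day 14.

Working backward from the deadline:
To finish by day 25, S (duration 9) must start no later than day 16.
R feeds into S (must start by day 16); so R must finish by day 16 and therefore start by day 15.
So R can start as early as day 13 and as late as day 15, giving 15 − 13 = 2 days of slack.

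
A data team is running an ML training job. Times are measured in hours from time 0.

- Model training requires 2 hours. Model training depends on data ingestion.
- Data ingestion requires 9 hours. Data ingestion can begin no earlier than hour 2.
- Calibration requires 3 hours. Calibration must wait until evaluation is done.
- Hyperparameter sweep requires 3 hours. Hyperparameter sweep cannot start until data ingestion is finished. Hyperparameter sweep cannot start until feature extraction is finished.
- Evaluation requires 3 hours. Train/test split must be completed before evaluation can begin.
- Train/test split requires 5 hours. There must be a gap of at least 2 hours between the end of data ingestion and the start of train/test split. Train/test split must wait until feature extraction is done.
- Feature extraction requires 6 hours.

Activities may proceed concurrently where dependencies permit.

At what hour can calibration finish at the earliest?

Feature extraction can start immediately at hour 0; it finishes at hour 6.
Data ingestion cannot begin until its own release at hour 2. It runs from hour 2 to 2 + 9 = hour 11.
Train/test split needs all of data ingestion (finishes hour 11, plus 2-hour gap → hour 13); feature extraction (finishes hour 6). That puts its earliest start at hour 13; it finishes at 13 + 5 = hour 18.
Evaluation waits on train/test split (finishes hour 18), so it starts at hour 18 and finishes at 18 + 3 = hour 21.
Calibration cannot begin until evaluation (finishes hour 21). It runs from hour 21 to 21 + 3 = hour 24.

24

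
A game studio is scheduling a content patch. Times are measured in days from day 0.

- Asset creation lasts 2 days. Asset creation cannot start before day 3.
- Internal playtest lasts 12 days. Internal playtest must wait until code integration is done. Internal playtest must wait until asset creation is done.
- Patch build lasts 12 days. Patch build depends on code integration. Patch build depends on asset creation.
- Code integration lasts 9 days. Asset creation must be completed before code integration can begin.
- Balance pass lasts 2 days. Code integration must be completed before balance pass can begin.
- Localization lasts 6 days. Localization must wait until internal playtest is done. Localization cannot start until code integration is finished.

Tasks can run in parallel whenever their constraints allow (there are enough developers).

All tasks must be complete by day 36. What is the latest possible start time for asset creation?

7

Nothing follows localization; the deadline of day 36 is its only limit. It must start by 36 − 6 = day 30.
Since localization (must start by day 30) depends on it, internal playtest must finish by day 30. Backing off its 12-day duration gives a latest start of day 18.
To finish by day 36, balance pass (duration 2) must start no later than day 34.
Patch build has no dependents, so it just needs to finish by day 36. Starting by 36 − 12 = day 24 achieves that.
Code integration must finish in time for internal playtest (must start by day 18); balance pass (must start by day 34); localization (must start by day 30); patch build (must start by day 24). The tightest is day 18, so code integration must start by 18 − 9 = day 9.
For asset creation: code integration (must start by day 9); internal playtest (must start by day 18); patch build (must start by day 24). The most restrictive is day 9; with a 2-day duration, asset creation must start by day 7.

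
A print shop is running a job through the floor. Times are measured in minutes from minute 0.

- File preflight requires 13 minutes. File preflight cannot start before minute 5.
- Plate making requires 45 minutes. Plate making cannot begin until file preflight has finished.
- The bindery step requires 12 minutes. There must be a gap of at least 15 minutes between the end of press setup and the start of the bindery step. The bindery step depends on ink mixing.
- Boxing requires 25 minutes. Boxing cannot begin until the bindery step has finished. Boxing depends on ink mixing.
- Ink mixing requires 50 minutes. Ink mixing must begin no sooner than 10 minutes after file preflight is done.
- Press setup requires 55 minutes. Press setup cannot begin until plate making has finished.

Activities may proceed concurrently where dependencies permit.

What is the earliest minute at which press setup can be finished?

118

After its own release at minute 5, file preflight can start at minute 5 and finishes at minute 18.
Plate making waits on file preflight (finishes minute 18), so it starts at minute 18 and finishes at 18 + 45 = minute 63.
After plate making (finishes minute 63), press setup can start at minute 63 and finishes at minute 118.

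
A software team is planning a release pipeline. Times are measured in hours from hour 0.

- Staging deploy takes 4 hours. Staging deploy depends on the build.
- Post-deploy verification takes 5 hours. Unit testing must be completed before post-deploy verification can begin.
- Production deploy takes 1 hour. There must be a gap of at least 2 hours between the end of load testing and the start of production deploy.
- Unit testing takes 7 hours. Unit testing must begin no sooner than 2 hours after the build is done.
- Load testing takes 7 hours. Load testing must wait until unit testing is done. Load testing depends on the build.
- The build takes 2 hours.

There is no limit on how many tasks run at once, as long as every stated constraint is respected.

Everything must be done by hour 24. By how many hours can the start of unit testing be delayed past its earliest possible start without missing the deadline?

3

The build has no prerequisites, so it starts at hour 0 and finishes at hour 2.
After the build (finishes hour 2, plus 2-hour gap → hour 4), unit testing can start at hour 4 and finishes at hour 11.

Working backward from the deadline:
Nothing follows production deploy; the deadline of hour 24 is its only limit. It must start by 24 − 1 = hour 23.
Load testing feeds into production deploy (must start by hour 23, minus 2-hour gap → hour 21); so load testing must finish by hour 21 and therefore start by hour 14.
Post-deploy verification has no dependents, so it just needs to finish by hour 24. Starting by 24 − 5 = hour 19 achieves that.
Unit testing has several dependents: load testing (must start by hour 14); post-deploy verification (must start by hour 19). The earliest of those limits is hour 14, so unit testing must start by 14 − 7 = hour 7.
So unit testing can start as early as hour 4 and as late as hour 7, giving 7 − 4 = 3 hours of slack.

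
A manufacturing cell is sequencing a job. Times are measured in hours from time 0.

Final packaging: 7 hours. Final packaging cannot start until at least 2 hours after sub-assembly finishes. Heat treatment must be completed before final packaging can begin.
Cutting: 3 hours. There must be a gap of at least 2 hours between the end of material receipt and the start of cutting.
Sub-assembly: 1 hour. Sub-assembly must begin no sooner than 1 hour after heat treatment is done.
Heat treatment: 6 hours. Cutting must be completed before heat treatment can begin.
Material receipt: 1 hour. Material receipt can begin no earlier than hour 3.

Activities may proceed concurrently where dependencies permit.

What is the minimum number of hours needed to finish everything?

26

Material receipt cannot begin until its own release at hour 3. It runs from hour 3 to 3 + 1 = hour 4.
Cutting waits on material receipt (finishes hour 4, plus 2-hour gap → hour 6), so it starts at hour 6 and finishes at 6 + 3 = hour 9.
After cutting (finishes hour 9), heat treatment can start at hour 9 and finishes at hour 15.
After heat treatment (finishes hour 15, plus 1-hour gap → hour 16), sub-assembly can start at hour 16 and finishes at hour 17.
Final packaging has to wait for sub-assembly (finishes hour 17, plus 2-hour gap → hour 19); heat treatment (finishes hour 15). The latest of these is hour 19, so final packaging runs hour 19 to 19 + 7 = hour 26.
All tasks are finished once the last one completes. Finish times: Material receipt at 4, Cutting at 9, Heat treatment at 15, Sub-assembly at 17, Final packaging at 26. The latest is hour 26.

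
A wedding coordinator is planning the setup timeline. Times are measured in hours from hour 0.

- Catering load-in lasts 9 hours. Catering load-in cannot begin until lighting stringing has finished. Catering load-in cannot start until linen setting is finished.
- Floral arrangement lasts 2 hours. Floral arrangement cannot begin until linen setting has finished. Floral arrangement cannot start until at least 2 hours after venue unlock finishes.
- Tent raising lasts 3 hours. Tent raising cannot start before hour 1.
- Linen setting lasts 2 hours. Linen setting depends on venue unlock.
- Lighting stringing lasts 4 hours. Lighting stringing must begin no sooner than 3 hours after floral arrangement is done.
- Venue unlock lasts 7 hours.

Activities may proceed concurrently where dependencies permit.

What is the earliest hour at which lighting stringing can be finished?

Nothing blocks venue unlock, so it runs from hour 0 to hour 7.
After venue unlock (finishes hour 7), linen setting can start at hour 7 and finishes at hour 9.
Floral arrangement has to wait for linen setting (finishes hour 9); venue unlock (finishes hour 7, plus 2-hour gap → hour 9). The latest of these is hour 9, so floral arrangement runs hour 9 to 9 + 2 = hour 11.
Lighting stringing cannot begin until floral arrangement (finishes hour 11, plus 3-hour gap → hour 14). It runs from hour 14 to 14 + 4 = hour 18.

18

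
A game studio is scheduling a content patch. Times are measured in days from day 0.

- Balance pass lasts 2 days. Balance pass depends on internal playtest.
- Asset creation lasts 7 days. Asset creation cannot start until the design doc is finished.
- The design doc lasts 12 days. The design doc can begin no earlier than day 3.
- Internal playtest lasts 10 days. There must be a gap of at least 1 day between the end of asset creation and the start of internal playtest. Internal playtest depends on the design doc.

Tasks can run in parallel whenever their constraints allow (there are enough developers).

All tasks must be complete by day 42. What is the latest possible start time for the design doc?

10

Balance pass has no dependents, so it just needs to finish by day 42. Starting by 42 − 2 = day 40 achieves that.
Internal playtest must finish before balance pass (must start by day 40). With a 10-day duration, internal playtest must start by 40 − 10 = day 30.
Since internal playtest (must start by day 30, minus 1-day gap → day 29) depends on it, asset creation must finish by day 29. Backing off its 7-day duration gives a latest start of day 22.
The design doc has several dependents: asset creation (must start by day 22); internal playtest (must start by day 30). The earliest of those limits is day 22, so the design doc must start by 22 − 12 = day 10.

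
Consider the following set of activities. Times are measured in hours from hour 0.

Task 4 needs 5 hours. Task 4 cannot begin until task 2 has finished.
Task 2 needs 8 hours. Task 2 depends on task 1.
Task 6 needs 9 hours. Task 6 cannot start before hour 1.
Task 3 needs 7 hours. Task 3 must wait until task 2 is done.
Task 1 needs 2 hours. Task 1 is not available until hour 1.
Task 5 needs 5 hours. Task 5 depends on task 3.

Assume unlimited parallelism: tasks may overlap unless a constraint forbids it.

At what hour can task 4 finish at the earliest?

16

Task 1 cannot begin until its own release at hour 1. It runs from hour 1 to 1 + 2 = hour 3.
Task 2 cannot begin until task 1 (finishes hour 3). It runs from hour 3 to 3 + 8 = hour 11.
Task 4 waits on task 2 (finishes hour 11), so it starts at hour 11 and finishes at 11 + 5 = hour 16.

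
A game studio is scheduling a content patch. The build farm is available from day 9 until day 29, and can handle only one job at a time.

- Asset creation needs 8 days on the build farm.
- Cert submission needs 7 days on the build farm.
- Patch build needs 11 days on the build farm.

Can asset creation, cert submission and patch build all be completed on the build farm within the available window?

The build farm window is 29 − 9 = 20 days.
Running back to back, the jobs need 8 + 7 + 11 = 26 days on the build farm.
Since 26 > 20, they cannot all fit.

No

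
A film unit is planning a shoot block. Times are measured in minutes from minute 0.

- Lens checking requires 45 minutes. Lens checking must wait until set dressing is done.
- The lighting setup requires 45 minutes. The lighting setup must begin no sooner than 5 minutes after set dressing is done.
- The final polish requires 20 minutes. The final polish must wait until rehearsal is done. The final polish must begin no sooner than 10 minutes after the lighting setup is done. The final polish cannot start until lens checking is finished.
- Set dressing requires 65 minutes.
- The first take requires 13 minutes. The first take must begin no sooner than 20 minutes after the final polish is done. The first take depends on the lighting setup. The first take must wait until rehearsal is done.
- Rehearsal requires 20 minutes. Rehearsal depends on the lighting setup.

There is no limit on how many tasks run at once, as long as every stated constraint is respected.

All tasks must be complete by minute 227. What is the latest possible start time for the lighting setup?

To finish by minute 227, the first take (duration 13) must start no later than minute 214.
Since the first take (must start by minute 214, minus 20-minute gap → minute 194) depends on it, the final polish must finish by minute 194. Backing off its 20-minute duration gives a latest start of minute 174.
For rehearsal: the final polish (must start by minute 174); the first take (must start by minute 214). The most restrictive is minute 174; with a 20-minute duration, rehearsal must start by minute 154.
The lighting setup feeds rehearsal (must start by minute 154); the final polish (must start by minute 174, minus 10-minute gap → minute 164); the first take (must start by minute 214). Taking the minimum, the lighting setup must finish by minute 154 and start by 154 − 45 = minute 109.

109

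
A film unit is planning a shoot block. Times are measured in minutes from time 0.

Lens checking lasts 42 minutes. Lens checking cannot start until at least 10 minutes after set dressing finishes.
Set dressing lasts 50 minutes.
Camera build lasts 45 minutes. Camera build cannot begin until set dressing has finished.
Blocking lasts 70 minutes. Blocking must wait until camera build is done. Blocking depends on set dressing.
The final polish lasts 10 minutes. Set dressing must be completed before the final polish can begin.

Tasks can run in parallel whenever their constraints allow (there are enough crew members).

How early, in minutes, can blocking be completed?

165

Set dressing has no prerequisites, so it starts at minute 0 and finishes at minute 50.
Camera build cannot begin until set dressing (finishes minute 50). It runs from minute 50 to 50 + 45 = minute 95.
Blocking needs all of camera build (finishes minute 95); set dressing (finishes minute 50). That puts its earliest start at minute 95; it finishes at 95 + 70 = minute 165.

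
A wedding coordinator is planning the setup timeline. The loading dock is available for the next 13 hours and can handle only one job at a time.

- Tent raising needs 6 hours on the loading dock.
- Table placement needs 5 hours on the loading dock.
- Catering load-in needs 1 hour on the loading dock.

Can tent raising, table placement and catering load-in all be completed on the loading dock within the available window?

Running back to back, the jobs need 6 + 5 + 1 = 12 hours on the loading dock.
Since 12 ≤ 13, they fit within the window.

Yes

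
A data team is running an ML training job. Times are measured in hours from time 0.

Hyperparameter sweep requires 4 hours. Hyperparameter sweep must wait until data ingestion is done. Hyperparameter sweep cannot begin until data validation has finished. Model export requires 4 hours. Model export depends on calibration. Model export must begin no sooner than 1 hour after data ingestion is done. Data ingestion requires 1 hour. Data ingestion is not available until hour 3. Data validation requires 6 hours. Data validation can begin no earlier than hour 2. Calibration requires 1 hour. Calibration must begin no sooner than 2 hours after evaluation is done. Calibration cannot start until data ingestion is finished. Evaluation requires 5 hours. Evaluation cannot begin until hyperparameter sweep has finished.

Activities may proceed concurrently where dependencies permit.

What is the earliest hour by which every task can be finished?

Data validation waits on its own release at hour 2, so it starts at hour 2 and finishes at 2 + 6 = hour 8.
Data ingestion waits on its own release at hour 3, so it starts at hour 3 and finishes at 3 + 1 = hour 4.
Hyperparameter sweep cannot start until data ingestion (finishes hour 4); data validation (finishes hour 8). The controlling bound is hour 8, so hyperparameter sweep finishes at 8 + 4 = hour 12.
Evaluation waits on hyperparameter sweep (finishes hour 12), so it starts at hour 12 and finishes at 12 + 5 = hour 17.
For calibration: evaluation (finishes hour 17, plus 2-hour gap → hour 19); data ingestion (finishes hour 4). Taking the maximum gives a start of hour 19, and it finishes at 19 + 1 = hour 20.
Model export needs all of calibration (finishes hour 20); data ingestion (finishes hour 4, plus 1-hour gap → hour 5). That puts its earliest start at hour 20; it finishes at 20 + 4 = hour 24.
All tasks are finished once the last one completes. Finish times: Data ingestion at 4, Data validation at 8, Hyperparameter sweep at 12, Evaluation at 17, Calibration at 20, Model export at 24. The latest is hour 24.

24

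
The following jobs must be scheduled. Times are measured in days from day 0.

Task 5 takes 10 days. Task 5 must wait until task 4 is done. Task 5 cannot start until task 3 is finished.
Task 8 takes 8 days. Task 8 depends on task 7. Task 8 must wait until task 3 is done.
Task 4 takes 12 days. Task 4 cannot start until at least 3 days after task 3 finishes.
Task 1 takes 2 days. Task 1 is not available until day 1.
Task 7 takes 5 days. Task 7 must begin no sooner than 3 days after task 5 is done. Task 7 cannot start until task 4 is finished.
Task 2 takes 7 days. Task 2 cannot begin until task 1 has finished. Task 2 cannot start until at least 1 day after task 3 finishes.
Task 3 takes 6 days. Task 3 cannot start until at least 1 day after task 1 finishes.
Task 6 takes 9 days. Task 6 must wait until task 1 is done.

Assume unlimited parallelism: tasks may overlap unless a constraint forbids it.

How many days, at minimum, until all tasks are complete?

After its own release at day 1, task 1 can start at day 1 and finishes at day 3.
Task 6 cannot begin until task 1 (finishes day 3). It runs from day 3 to 3 + 9 = day 12.
After task 1 (finishes day 3, plus 1-day gap → day 4), task 3 can start at day 4 and finishes at day 10.
Task 4 cannot begin until task 3 (finishes day 10, plus 3-day gap → day 13). It runs from day 13 to 13 + 12 = day 25.
Task 5 has to wait for task 4 (finishes day 25); task 3 (finishes day 10). The latest of these is day 25, so task 5 runs day 25 to 25 + 10 = day 35.
Task 7 needs all of task 5 (finishes day 35, plus 3-day gap → day 38); task 4 (finishes day 25). That puts its earliest start at day 38; it finishes at 38 + 5 = day 43.
For task 8: task 7 (finishes day 43); task 3 (finishes day 10). Taking the maximum gives a start of day 43, and it finishes at 43 + 8 = day 51.
For task 2: task 1 (finishes day 3); task 3 (finishes day 10, plus 1-day gap → day 11). Taking the maximum gives a start of day 11, and it finishes at 11 + 7 = day 18.
All tasks are finished once the last one completes. Finish times: Task 1 at 3, Task 2 at 18, Task 3 at 10, Task 4 at 25, Task 5 at 35, Task 6 at 12, Task 7 at 43, Task 8 at 51. The latest is day 51.

51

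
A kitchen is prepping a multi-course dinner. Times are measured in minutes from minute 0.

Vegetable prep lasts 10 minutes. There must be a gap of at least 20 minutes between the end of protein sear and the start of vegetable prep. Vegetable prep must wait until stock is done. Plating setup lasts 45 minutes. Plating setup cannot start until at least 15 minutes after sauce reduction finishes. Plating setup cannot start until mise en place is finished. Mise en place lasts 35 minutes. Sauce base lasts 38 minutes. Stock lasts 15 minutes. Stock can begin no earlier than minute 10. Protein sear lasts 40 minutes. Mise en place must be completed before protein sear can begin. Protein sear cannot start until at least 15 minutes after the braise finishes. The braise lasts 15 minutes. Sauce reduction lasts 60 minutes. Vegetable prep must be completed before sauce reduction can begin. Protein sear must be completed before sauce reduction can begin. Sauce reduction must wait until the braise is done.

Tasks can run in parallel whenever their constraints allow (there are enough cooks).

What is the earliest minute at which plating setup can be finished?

The braise has no prerequisites, so it starts at minute 0 and finishes at minute 15.
After its own release at minute 10, stock can start at minute 10 and finishes at minute 25.
Mise en place has no prerequisites, so it starts at minute 0 and finishes at minute 35.
Protein sear needs all of mise en place (finishes minute 35); the braise (finishes minute 15, plus 15-minute gap → minute 30). That puts its earliest start at minute 35; it finishes at 35 + 40 = minute 75.
Vegetable prep cannot start until protein sear (finishes minute 75, plus 20-minute gap → minute 95); stock (finishes minute 25). The controlling bound is minute 95, so vegetable prep finishes at 95 + 10 = minute 105.
For sauce reduction: vegetable prep (finishes minute 105); protein sear (finishes minute 75); the braise (finishes minute 15). Taking the maximum gives a start of minute 105, and it finishes at 105 + 60 = minute 165.
Plating setup cannot start until sauce reduction (finishes minute 165, plus 15-minute gap → minute 180); mise en place (finishes minute 35). The controlling bound is minute 180, so plating setup finishes at 180 + 45 = minute 225.

225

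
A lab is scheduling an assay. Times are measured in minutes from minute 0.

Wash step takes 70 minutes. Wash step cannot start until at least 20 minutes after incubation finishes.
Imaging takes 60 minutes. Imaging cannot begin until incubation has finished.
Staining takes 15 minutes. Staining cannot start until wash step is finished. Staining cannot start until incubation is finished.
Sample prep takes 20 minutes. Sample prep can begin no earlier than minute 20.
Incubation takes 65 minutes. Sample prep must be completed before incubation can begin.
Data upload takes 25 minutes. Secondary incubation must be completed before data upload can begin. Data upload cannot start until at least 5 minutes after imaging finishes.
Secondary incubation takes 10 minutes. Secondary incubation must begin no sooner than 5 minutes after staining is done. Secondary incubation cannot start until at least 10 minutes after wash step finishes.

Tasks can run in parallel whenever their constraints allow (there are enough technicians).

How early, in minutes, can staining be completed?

After its own release at minute 20, sample prep can start at minute 20 and finishes at minute 40.
Incubation waits on sample prep (finishes minute 40), so it starts at minute 40 and finishes at 40 + 65 = minute 105.
Wash step cannot begin until incubation (finishes minute 105, plus 20-minute gap → minute 125). It runs from minute 125 to 125 + 70 = minute 195.
For staining: wash step (finishes minute 195); incubation (finishes minute 105). Taking the maximum gives a start of minute 195, and it finishes at 195 + 15 = minute 210.

210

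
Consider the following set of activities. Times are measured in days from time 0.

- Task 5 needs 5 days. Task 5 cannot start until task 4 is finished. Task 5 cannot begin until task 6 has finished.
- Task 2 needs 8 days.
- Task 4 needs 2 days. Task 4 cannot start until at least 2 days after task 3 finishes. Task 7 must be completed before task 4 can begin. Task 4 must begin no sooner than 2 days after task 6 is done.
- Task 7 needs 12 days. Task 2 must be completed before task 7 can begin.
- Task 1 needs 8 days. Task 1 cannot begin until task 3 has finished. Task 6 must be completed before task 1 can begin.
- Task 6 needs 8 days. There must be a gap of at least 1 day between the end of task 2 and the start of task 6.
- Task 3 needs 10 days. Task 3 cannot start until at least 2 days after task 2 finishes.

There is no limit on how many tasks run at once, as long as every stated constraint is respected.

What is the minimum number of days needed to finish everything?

Task 2 can start immediately at day 0; it finishes at day 8.
Task 7 waits on task 2 (finishes day 8), so it starts at day 8 and finishes at 8 + 12 = day 20.
After task 2 (finishes day 8, plus 1-day gap → day 9), task 6 can start at day 9 and finishes at day 17.
Task 3 waits on task 2 (finishes day 8, plus 2-day gap → day 10), so it starts at day 10 and finishes at 10 + 10 = day 20.
Task 4 needs all of task 3 (finishes day 20, plus 2-day gap → day 22); task 7 (finishes day 20); task 6 (finishes day 17, plus 2-day gap → day 19). That puts its earliest start at day 22; it finishes at 22 + 2 = day 24.
Task 5 has to wait for task 4 (finishes day 24); task 6 (finishes day 17). The latest of these is day 24, so task 5 runs day 24 to 24 + 5 = day 29.
Task 1 has to wait for task 3 (finishes day 20); task 6 (finishes day 17). The latest of these is day 20, so task 1 runs day 20 to 20 + 8 = day 28.
All tasks are finished once the last one completes. Finish times: Task 1 at 28, Task 2 at 8, Task 3 at 20, Task 4 at 24, Task 5 at 29, Task 6 at 17, Task 7 at 20. The latest is day 29.

29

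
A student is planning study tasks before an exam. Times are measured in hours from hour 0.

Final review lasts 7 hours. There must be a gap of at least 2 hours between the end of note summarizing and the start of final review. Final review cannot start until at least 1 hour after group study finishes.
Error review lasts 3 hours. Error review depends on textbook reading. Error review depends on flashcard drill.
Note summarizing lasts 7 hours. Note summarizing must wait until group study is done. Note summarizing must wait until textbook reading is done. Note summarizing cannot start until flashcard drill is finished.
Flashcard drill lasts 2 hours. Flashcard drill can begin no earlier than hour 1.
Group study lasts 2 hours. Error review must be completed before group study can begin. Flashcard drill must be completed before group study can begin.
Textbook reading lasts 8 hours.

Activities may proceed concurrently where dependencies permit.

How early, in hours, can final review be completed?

After its own release at hour 1, flashcard drill can start at hour 1 and finishes at hour 3.
Nothing blocks textbook reading, so it runs from hour 0 to hour 8.
For error review: textbook reading (finishes hour 8); flashcard drill (finishes hour 3). Taking the maximum gives a start of hour 8, and it finishes at 8 + 3 = hour 11.
Group study cannot start until error review (finishes hour 11); flashcard drill (finishes hour 3). The controlling bound is hour 11, so group study finishes at 11 + 2 = hour 13.
Note summarizing needs all of group study (finishes hour 13); textbook reading (finishes hour 8); flashcard drill (finishes hour 3). That puts its earliest start at hour 13; it finishes at 13 + 7 = hour 20.
For final review: note summarizing (finishes hour 20, plus 2-hour gap → hour 22); group study (finishes hour 13, plus 1-hour gap → hour 14). Taking the maximum gives a start of hour 22, and it finishes at 22 + 7 = hour 29.

29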